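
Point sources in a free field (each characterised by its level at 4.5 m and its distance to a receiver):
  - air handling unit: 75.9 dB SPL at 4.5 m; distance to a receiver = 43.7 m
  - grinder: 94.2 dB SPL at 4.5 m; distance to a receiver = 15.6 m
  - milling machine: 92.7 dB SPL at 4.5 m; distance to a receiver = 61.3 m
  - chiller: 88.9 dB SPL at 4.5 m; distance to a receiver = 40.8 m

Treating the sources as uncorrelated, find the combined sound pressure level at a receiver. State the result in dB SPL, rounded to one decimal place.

83.8 dB SPL

Propagate each source to the receiver with L = L_ref − 20·log₁₀(r/r_ref), then add intensities.
air handling unit: 75.9 − 20·log₁₀(43.7/4.5) = 75.9 − 19.75 = 56.15 dB SPL.
grinder: 94.2 − 20·log₁₀(15.6/4.5) = 94.2 − 10.80 = 83.40 dB SPL.
milling machine: 92.7 − 20·log₁₀(61.3/4.5) = 92.7 − 22.68 = 70.02 dB SPL.
chiller: 88.9 − 20·log₁₀(40.8/4.5) = 88.9 − 19.15 = 69.75 dB SPL.
Σ 10^(L/10) = 2.388e+08 → L_total = 10·log₁₀(2.388e+08) = 83.78 dB SPL.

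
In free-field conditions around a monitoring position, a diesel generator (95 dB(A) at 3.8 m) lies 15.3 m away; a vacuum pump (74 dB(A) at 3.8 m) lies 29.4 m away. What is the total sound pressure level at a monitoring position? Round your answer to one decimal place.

82.9 dB(A)

Apply inverse-square spreading to bring every level to the receiver, then sum 10^(L/10).
diesel generator: 95 − 20·log₁₀(15.3/3.8) = 95 − 12.10 = 82.90 dB(A).
vacuum pump: 74 − 20·log₁₀(29.4/3.8) = 74 − 17.77 = 56.23 dB(A).
Σ 10^(L/10) = 1.955e+08 → L_total = 10·log₁₀(1.955e+08) = 82.91 dB(A).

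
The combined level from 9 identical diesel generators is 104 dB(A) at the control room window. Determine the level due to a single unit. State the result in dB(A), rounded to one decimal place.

94.5 dB(A)

For N identical incoherent sources L_total = L₁ + 10·log₁₀ N, so L₁ = 104 − 10·log₁₀(9) = 104 − 9.542.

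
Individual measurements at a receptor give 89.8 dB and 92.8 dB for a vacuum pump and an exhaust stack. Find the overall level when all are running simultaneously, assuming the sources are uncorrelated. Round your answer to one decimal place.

94.6 dB

Incoherent sources combine by intensity addition: L_total = 10·log₁₀(Σ 10^(L_i/10)).
Σ 10^(L/10) = 10^(89.8/10) + 10^(92.8/10) = 2.860e+09.
L_total = 10·log₁₀(2.860e+09) = 94.56 dB.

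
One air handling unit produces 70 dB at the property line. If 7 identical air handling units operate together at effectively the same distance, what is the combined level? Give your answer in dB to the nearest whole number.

78 dB

L_total = L₁ + 10·log₁₀ N for N identical incoherent sources.
L_total = 70 + 10·log₁₀(7) = 70 + 8.451 = 78.45 dB.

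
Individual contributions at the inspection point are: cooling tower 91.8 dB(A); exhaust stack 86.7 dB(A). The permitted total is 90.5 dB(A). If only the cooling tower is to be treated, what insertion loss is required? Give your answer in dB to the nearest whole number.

4 dB

Fixed contribution from the other source: Σ 10^(L/10) = 10^(86.7/10) = 4.677e+08 (86.70 dB(A)).
The limit corresponds to 10^(90.5/10) = 1.122e+09; subtracting the fixed part leaves 6.543e+08 for the cooling tower, i.e. 88.16 dB(A).
Required insertion loss = 91.8 − 88.16 = 3.64 dB.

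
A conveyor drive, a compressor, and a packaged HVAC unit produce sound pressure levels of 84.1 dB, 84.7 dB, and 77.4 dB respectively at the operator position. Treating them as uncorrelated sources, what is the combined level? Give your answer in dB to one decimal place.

Incoherent sources combine by intensity addition: L_total = 10·log₁₀(Σ 10^(L_i/10)).
Σ 10^(L/10) = 10^(84.1/10) + 10^(84.7/10) + 10^(77.4/10) = 6.071e+08.
L_total = 10·log₁₀(6.071e+08) = 87.83 dB.

87.8 dB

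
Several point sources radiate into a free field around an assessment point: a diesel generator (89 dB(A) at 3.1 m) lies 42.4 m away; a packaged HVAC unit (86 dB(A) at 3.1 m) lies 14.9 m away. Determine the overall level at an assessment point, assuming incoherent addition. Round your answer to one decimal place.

First find each source's level at the receiver (point-source: −20·log₁₀(r/r_ref)), then combine on an intensity basis.
diesel generator: 89 − 20·log₁₀(42.4/3.1) = 89 − 22.72 = 66.28 dB(A).
packaged HVAC unit: 86 − 20·log₁₀(14.9/3.1) = 86 − 13.64 = 72.36 dB(A).
Σ 10^(L/10) = 2.148e+07 → L_total = 10·log₁₀(2.148e+07) = 73.32 dB(A).

73.3 dB(A)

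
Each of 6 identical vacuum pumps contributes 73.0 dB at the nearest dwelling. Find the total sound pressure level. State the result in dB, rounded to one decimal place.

L_total = L₁ + 10·log₁₀ N for N identical incoherent sources.
L_total = 73.0 + 10·log₁₀(6) = 73.0 + 7.782 = 80.78 dB.

80.8 dB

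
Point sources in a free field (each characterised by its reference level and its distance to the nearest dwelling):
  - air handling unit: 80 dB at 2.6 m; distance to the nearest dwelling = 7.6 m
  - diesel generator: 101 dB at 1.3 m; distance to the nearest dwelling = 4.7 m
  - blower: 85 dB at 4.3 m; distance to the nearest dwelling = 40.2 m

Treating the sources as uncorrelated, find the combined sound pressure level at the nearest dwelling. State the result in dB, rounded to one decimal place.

Propagate each source to the receiver with L = L_ref − 20·log₁₀(r/r_ref), then add intensities.
air handling unit: 80 − 20·log₁₀(7.6/2.6) = 80 − 9.32 = 70.68 dB.
diesel generator: 101 − 20·log₁₀(4.7/1.3) = 101 − 11.16 = 89.84 dB.
blower: 85 − 20·log₁₀(40.2/4.3) = 85 − 19.42 = 65.58 dB.
Σ 10^(L/10) = 9.785e+08 → L_total = 10·log₁₀(9.785e+08) = 89.91 dB.

89.9 dB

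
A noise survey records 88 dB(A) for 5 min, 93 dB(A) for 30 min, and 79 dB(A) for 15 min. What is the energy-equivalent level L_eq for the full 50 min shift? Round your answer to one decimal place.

L_eq = 10·log₁₀[(1/T)·Σ tᵢ·10^(Lᵢ/10)] with T = 50 min.
Σ tᵢ·10^(Lᵢ/10) = 5·10^(88/10) + 30·10^(93/10) + 15·10^(79/10) = 6.420e+10.
L_eq = 10·log₁₀(6.420e+10/50) = 91.09 dB(A).

91.1 dB(A)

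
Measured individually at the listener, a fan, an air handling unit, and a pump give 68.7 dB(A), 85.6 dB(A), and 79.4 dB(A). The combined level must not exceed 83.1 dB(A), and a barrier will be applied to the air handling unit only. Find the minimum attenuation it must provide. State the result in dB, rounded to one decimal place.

5.2 dB

The untreated sources together contribute 10^(68.7/10) + 10^(79.4/10) = 9.451e+07, i.e. 79.75 dB(A).
To meet 83.1 dB(A) overall, the treated air handling unit may contribute at most 10^(83.1/10) − 9.451e+07 = 1.097e+08, i.e. 80.40 dB(A).
So the air handling unit must be reduced from 85.6 to 80.40 dB(A): IL = 5.20 dB.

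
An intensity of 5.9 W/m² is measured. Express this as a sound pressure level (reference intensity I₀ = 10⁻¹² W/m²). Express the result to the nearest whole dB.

L = 10·log₁₀(I/I₀) = 10·log₁₀(5.9/10⁻¹²) = 10·log₁₀(5.9×10^12).
L = 10·(0.7709 + 12) = 127.71 dB.

128 dB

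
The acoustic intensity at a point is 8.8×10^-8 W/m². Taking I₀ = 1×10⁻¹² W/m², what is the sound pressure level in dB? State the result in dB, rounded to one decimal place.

I/I₀ = 8.8×10^-8/10⁻¹² = 8.8×10^4, and L = 10·log₁₀(I/I₀).
L = 10·(0.9445 + 4) = 49.44 dB.

49.4 dB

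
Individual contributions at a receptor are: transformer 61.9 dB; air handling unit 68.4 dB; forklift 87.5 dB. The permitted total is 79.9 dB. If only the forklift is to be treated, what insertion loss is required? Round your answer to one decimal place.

8.0 dB

Fixed contribution from the other sources: Σ 10^(L/10) = 10^(61.9/10) + 10^(68.4/10) = 8.467e+06 (69.28 dB).
The limit corresponds to 10^(79.9/10) = 9.772e+07; subtracting the fixed part leaves 8.926e+07 for the forklift, i.e. 79.51 dB.
Required insertion loss = 87.5 − 79.51 = 7.99 dB.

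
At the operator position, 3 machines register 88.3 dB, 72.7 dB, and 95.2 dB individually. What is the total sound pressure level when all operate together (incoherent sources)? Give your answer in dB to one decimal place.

Incoherent sources combine by intensity addition: L_total = 10·log₁₀(Σ 10^(L_i/10)).
Σ 10^(L/10) = 10^(88.3/10) + 10^(72.7/10) + 10^(95.2/10) = 4.006e+09.
L_total = 10·log₁₀(4.006e+09) = 96.03 dB.

96.0 dB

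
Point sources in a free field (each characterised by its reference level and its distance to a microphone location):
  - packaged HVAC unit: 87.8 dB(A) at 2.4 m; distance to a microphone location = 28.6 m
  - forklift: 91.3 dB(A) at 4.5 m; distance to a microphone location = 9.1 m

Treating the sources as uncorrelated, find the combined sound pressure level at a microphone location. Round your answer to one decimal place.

85.2 dB(A)

Propagate each source to the receiver with L = L_ref − 20·log₁₀(r/r_ref), then add intensities.
packaged HVAC unit: 87.8 − 20·log₁₀(28.6/2.4) = 87.8 − 21.52 = 66.28 dB(A).
forklift: 91.3 − 20·log₁₀(9.1/4.5) = 91.3 − 6.12 = 85.18 dB(A).
Σ 10^(L/10) = 3.341e+08 → L_total = 10·log₁₀(3.341e+08) = 85.24 dB(A).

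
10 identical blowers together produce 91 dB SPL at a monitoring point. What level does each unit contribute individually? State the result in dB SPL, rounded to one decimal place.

81.0 dB SPL

Dividing the total intensity by 10 lowers the level by 10·log₁₀ 10 = 10.000 dB: L₁ = 91 − 10.000.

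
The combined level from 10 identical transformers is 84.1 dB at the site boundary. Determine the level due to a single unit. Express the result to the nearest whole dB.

For N identical incoherent sources L_total = L₁ + 10·log₁₀ N, so L₁ = 84.1 − 10·log₁₀(10) = 84.1 − 10.000.

74 dB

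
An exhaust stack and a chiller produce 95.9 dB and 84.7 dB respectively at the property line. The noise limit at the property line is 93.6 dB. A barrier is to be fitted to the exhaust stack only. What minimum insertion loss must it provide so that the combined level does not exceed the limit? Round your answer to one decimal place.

Fixed contribution from the other source: Σ 10^(L/10) = 10^(84.7/10) = 2.951e+08 (84.70 dB).
To meet 93.6 dB overall, the treated exhaust stack may contribute at most 10^(93.6/10) − 2.951e+08 = 1.996e+09, i.e. 93.00 dB.
So the exhaust stack must be reduced from 95.9 to 93.00 dB: IL = 2.90 dB.

2.9 dB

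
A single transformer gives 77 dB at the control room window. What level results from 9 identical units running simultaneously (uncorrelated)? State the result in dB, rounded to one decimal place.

With 9 equal, uncorrelated contributions the intensity is 9× that of one unit, giving a rise of 10·log₁₀ 9.
L_total = 77 + 10·log₁₀(9) = 77 + 9.542 = 86.54 dB.

86.5 dB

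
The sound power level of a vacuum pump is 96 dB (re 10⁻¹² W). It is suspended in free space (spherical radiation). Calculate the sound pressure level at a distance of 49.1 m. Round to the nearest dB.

L_p = L_w − 10·log₁₀(4π·r²) with r = 49.1 m.
4π·r² = 3.03e+04 m², 10·log₁₀ of that is 44.814 dB.
L_p = 96 − 44.814 = 51.19 dB.

51 dB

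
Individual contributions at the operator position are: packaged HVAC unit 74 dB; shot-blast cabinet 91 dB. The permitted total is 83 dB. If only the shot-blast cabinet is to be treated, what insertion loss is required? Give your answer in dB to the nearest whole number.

9 dB

The untreated sources together contribute 10^(74/10) = 2.512e+07, i.e. 74.00 dB.
The limit corresponds to 10^(83/10) = 1.995e+08; subtracting the fixed part leaves 1.744e+08 for the shot-blast cabinet, i.e. 82.42 dB.
So the shot-blast cabinet must be reduced from 91 to 82.42 dB: IL = 8.58 dB.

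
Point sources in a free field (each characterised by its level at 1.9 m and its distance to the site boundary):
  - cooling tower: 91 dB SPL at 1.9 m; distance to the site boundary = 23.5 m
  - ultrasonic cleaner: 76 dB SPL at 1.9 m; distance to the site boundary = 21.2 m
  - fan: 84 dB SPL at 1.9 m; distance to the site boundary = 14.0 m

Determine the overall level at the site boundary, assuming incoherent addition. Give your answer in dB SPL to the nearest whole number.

Propagate each source to the receiver with L = L_ref − 20·log₁₀(r/r_ref), then add intensities.
cooling tower: 91 − 20·log₁₀(23.5/1.9) = 91 − 21.85 = 69.15 dB SPL.
ultrasonic cleaner: 76 − 20·log₁₀(21.2/1.9) = 76 − 20.95 = 55.05 dB SPL.
fan: 84 − 20·log₁₀(14.0/1.9) = 84 − 17.35 = 66.65 dB SPL.
Σ 10^(L/10) = 1.318e+07 → L_total = 10·log₁₀(1.318e+07) = 71.20 dB SPL.

71 dB SPL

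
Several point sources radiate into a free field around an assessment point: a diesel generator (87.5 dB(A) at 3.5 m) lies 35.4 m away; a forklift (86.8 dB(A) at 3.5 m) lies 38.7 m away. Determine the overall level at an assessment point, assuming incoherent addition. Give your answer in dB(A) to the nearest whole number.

Propagate each source to the receiver with L = L_ref − 20·log₁₀(r/r_ref), then add intensities.
diesel generator: 87.5 − 20·log₁₀(35.4/3.5) = 87.5 − 20.10 = 67.40 dB(A).
forklift: 86.8 − 20·log₁₀(38.7/3.5) = 86.8 − 20.87 = 65.93 dB(A).
Σ 10^(L/10) = 9.412e+06 → L_total = 10·log₁₀(9.412e+06) = 69.74 dB(A).

70 dB(A)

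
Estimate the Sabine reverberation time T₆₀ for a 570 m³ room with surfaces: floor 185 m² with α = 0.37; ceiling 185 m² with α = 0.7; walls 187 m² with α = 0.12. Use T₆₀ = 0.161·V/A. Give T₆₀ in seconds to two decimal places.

A = Σ Sᵢαᵢ = 185·0.37 + 185·0.7 + 187·0.12 = 220.39 m².
T₆₀ = 0.161·V/A = 0.161·570/220.39 = 0.416 s.

0.42 s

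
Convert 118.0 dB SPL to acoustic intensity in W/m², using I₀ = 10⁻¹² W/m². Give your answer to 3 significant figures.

I/I₀ = 10^(118.0/10) = 6.31e+11, so I = 6.31e+11 × 10⁻¹² W/m².

0.631 W/m²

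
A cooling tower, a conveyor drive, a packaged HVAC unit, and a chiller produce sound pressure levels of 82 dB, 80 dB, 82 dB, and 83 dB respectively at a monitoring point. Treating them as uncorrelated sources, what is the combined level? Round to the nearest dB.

88 dB

Incoherent sources combine by intensity addition: L_total = 10·log₁₀(Σ 10^(L_i/10)).
Σ 10^(L/10) = 10^(82/10) + 10^(80/10) + 10^(82/10) + 10^(83/10) = 6.165e+08.
L_total = 10·log₁₀(6.165e+08) = 87.90 dB.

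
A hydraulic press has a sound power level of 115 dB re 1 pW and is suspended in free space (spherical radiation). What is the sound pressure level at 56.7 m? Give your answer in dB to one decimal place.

68.9 dB

The power spreads over a sphere of area 4π·r², so L_p = L_w − 10·log₁₀(4π·r²).
4π·r² = 4.04e+04 m², 10·log₁₀ of that is 46.064 dB.
L_p = 115 − 46.064 = 68.94 dB.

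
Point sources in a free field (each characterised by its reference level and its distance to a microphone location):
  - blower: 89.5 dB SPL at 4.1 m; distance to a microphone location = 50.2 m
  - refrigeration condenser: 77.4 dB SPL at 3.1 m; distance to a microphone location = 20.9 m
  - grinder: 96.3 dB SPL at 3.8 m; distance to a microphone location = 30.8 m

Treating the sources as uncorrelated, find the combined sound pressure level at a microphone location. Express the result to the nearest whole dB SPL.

79 dB SPL

First find each source's level at the receiver (point-source: −20·log₁₀(r/r_ref)), then combine on an intensity basis.
blower: 89.5 − 20·log₁₀(50.2/4.1) = 89.5 − 21.76 = 67.74 dB SPL.
refrigeration condenser: 77.4 − 20·log₁₀(20.9/3.1) = 77.4 − 16.58 = 60.82 dB SPL.
grinder: 96.3 − 20·log₁₀(30.8/3.8) = 96.3 − 18.18 = 78.12 dB SPL.
Σ 10^(L/10) = 7.209e+07 → L_total = 10·log₁₀(7.209e+07) = 78.58 dB SPL.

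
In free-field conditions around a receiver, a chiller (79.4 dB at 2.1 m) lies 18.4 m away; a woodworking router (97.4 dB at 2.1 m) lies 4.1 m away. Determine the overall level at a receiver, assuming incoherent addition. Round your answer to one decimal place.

91.6 dB

Propagate each source to the receiver with L = L_ref − 20·log₁₀(r/r_ref), then add intensities.
chiller: 79.4 − 20·log₁₀(18.4/2.1) = 79.4 − 18.85 = 60.55 dB.
woodworking router: 97.4 − 20·log₁₀(4.1/2.1) = 97.4 − 5.81 = 91.59 dB.
Σ 10^(L/10) = 1.443e+09 → L_total = 10·log₁₀(1.443e+09) = 91.59 dB.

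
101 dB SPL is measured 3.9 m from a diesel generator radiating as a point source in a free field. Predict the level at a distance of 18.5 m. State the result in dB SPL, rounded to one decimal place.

87.5 dB SPL

For a point source, L₂ = L₁ − 20·log₁₀(r₂/r₁).
L₂ = 101 − 20·log₁₀(18.5/3.9) = 101 − 13.522 = 87.48 dB SPL.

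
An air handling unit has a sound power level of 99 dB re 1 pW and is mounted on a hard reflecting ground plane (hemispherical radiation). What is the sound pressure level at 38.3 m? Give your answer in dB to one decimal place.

The power spreads over a hemisphere of area 2π·r², so L_p = L_w − 10·log₁₀(2π·r²).
2π·r² = 9217 m², 10·log₁₀ of that is 39.646 dB.
L_p = 99 − 39.646 = 59.35 dB.

59.4 dB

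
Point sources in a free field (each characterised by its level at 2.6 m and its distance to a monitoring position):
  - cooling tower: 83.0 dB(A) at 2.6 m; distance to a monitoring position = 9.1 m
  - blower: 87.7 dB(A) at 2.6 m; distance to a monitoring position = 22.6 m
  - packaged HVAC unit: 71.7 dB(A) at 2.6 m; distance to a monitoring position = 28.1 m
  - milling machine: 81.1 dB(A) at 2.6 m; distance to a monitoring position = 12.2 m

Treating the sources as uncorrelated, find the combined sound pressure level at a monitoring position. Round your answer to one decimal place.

74.8 dB(A)

First find each source's level at the receiver (point-source: −20·log₁₀(r/r_ref)), then combine on an intensity basis.
cooling tower: 83.0 − 20·log₁₀(9.1/2.6) = 83.0 − 10.88 = 72.12 dB(A).
blower: 87.7 − 20·log₁₀(22.6/2.6) = 87.7 − 18.78 = 68.92 dB(A).
packaged HVAC unit: 71.7 − 20·log₁₀(28.1/2.6) = 71.7 − 20.67 = 51.03 dB(A).
milling machine: 81.1 − 20·log₁₀(12.2/2.6) = 81.1 − 13.43 = 67.67 dB(A).
Σ 10^(L/10) = 3.006e+07 → L_total = 10·log₁₀(3.006e+07) = 74.78 dB(A).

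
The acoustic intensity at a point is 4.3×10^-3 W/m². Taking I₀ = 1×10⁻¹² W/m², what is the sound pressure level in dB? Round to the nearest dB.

96 dB

Dividing by I₀ shifts the exponent by 12: I/I₀ = 4.3×10^9.
L = 10·(0.6335 + 9) = 96.33 dB.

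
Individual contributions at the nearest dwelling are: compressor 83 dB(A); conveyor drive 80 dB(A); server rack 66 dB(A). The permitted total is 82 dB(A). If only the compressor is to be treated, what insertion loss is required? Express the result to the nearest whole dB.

Everything except the compressor sums to 10^(80/10) + 10^(66/10) = 1.040e+08 in linear terms, 80.17 dB(A).
To meet 82 dB(A) overall, the treated compressor may contribute at most 10^(82/10) − 1.040e+08 = 5.451e+07, i.e. 77.36 dB(A).
Required insertion loss = 83 − 77.36 = 5.64 dB.

6 dB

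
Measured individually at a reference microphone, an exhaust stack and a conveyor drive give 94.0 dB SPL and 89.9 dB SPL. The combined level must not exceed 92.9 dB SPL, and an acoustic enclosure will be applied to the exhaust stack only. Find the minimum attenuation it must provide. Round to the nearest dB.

4 dB

Everything except the exhaust stack sums to 10^(89.9/10) = 9.772e+08 in linear terms, 89.90 dB SPL.
To meet 92.9 dB SPL overall, the treated exhaust stack may contribute at most 10^(92.9/10) − 9.772e+08 = 9.726e+08, i.e. 89.88 dB SPL.
So the exhaust stack must be reduced from 94.0 to 89.88 dB SPL: IL = 4.12 dB.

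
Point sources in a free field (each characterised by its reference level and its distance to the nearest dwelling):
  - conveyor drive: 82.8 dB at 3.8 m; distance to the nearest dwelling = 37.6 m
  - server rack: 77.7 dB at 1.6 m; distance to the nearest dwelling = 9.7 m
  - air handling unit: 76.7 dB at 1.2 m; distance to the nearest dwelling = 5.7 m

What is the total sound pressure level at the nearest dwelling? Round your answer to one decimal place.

First find each source's level at the receiver (point-source: −20·log₁₀(r/r_ref)), then combine on an intensity basis.
conveyor drive: 82.8 − 20·log₁₀(37.6/3.8) = 82.8 − 19.91 = 62.89 dB.
server rack: 77.7 − 20·log₁₀(9.7/1.6) = 77.7 − 15.65 = 62.05 dB.
air handling unit: 76.7 − 20·log₁₀(5.7/1.2) = 76.7 − 13.53 = 63.17 dB.
Σ 10^(L/10) = 5.621e+06 → L_total = 10·log₁₀(5.621e+06) = 67.50 dB.

67.5 dB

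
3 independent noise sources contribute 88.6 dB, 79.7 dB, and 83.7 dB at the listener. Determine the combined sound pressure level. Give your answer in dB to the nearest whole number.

Incoherent sources combine by intensity addition: L_total = 10·log₁₀(Σ 10^(L_i/10)).
Σ 10^(L/10) = 10^(88.6/10) + 10^(79.7/10) + 10^(83.7/10) = 1.052e+09.
L_total = 10·log₁₀(1.052e+09) = 90.22 dB.

90 dB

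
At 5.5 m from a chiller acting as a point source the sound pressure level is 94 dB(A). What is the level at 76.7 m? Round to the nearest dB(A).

71 dB(A)

For a point source, L₂ = L₁ − 20·log₁₀(r₂/r₁).
L₂ = 94 − 20·log₁₀(76.7/5.5) = 94 − 22.889 = 71.11 dB(A).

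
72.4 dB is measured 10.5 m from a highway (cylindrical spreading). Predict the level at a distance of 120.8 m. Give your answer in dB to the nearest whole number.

62 dB

Cylindrical spreading from a line source gives a 10·log₁₀(r₂/r₁) drop.
L₂ = 72.4 − 10·log₁₀(120.8/10.5) = 72.4 − 10.609 = 61.79 dB.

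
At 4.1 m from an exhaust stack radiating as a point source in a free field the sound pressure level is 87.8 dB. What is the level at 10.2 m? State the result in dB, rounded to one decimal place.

Point-source attenuation: ΔL = 20·log₁₀(r₂/r₁) = 20·log₁₀(10.2/4.1) = 7.916 dB.
L₂ = 87.8 − 20·log₁₀(10.2/4.1) = 87.8 − 7.916 = 79.88 dB.

79.9 dB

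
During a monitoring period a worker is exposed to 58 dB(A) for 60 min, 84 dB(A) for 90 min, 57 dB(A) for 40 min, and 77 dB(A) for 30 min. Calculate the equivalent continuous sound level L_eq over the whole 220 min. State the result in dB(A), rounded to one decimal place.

80.4 dB(A)

L_eq = 10·log₁₀[(1/T)·Σ tᵢ·10^(Lᵢ/10)] with T = 220 min.
Σ tᵢ·10^(Lᵢ/10) = 60·10^(58/10) + 90·10^(84/10) + 40·10^(57/10) + 30·10^(77/10) = 2.417e+10.
L_eq = 10·log₁₀(2.417e+10/220) = 80.41 dB(A).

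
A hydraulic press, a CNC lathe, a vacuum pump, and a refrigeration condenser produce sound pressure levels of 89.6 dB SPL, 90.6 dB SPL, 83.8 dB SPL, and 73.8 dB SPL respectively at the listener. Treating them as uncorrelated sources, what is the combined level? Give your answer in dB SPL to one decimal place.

Incoherent sources combine by intensity addition: L_total = 10·log₁₀(Σ 10^(L_i/10)).
Σ 10^(L/10) = 10^(89.6/10) + 10^(90.6/10) + 10^(83.8/10) + 10^(73.8/10) = 2.324e+09.
L_total = 10·log₁₀(2.324e+09) = 93.66 dB SPL.

93.7 dB SPL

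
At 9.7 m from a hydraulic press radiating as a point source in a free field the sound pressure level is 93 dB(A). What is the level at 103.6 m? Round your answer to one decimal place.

72.4 dB(A)

Spherical spreading from a point source gives a 20·log₁₀(r₂/r₁) drop.
L₂ = 93 − 20·log₁₀(103.6/9.7) = 93 − 20.572 = 72.43 dB(A).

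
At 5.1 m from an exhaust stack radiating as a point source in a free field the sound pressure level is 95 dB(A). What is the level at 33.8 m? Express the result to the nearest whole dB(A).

Point-source attenuation: ΔL = 20·log₁₀(r₂/r₁) = 20·log₁₀(33.8/5.1) = 16.427 dB.
L₂ = 95 − 20·log₁₀(33.8/5.1) = 95 − 16.427 = 78.57 dB(A).

79 dB(A)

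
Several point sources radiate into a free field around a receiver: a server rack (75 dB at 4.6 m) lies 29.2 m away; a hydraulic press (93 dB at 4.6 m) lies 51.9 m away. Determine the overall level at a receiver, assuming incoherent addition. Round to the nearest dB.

72 dB

Apply inverse-square spreading to bring every level to the receiver, then sum 10^(L/10).
server rack: 75 − 20·log₁₀(29.2/4.6) = 75 − 16.05 = 58.95 dB.
hydraulic press: 93 − 20·log₁₀(51.9/4.6) = 93 − 21.05 = 71.95 dB.
Σ 10^(L/10) = 1.646e+07 → L_total = 10·log₁₀(1.646e+07) = 72.16 dB.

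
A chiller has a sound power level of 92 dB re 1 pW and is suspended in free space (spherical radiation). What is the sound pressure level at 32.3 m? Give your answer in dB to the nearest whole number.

51 dB

The power spreads over a sphere of area 4π·r², so L_p = L_w − 10·log₁₀(4π·r²).
4π·r² = 1.311e+04 m², 10·log₁₀ of that is 41.176 dB.
L_p = 92 − 41.176 = 50.82 dB.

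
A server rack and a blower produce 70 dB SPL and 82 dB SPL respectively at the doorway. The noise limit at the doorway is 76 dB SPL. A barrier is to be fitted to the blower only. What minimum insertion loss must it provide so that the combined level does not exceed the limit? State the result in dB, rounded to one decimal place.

7.3 dB

Everything except the blower sums to 10^(70/10) = 1.000e+07 in linear terms, 70.00 dB SPL.
To meet 76 dB SPL overall, the treated blower may contribute at most 10^(76/10) − 1.000e+07 = 2.981e+07, i.e. 74.74 dB SPL.
Required insertion loss = 82 − 74.74 = 7.26 dB.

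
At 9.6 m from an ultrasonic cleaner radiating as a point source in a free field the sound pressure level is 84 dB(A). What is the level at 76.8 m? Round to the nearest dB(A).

66 dB(A)

Point-source attenuation: ΔL = 20·log₁₀(r₂/r₁) = 20·log₁₀(76.8/9.6) = 18.062 dB.
L₂ = 84 − 20·log₁₀(76.8/9.6) = 84 − 18.062 = 65.94 dB(A).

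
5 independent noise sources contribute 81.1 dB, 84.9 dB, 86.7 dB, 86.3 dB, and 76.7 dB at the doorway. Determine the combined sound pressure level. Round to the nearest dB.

91 dB

For uncorrelated sources the intensities add, so convert each level to linear form, sum, and take 10·log₁₀ of the total.
Σ 10^(L/10) = 10^(81.1/10) + 10^(84.9/10) + 10^(86.7/10) + 10^(86.3/10) + 10^(76.7/10) = 1.379e+09.
L_total = 10·log₁₀(1.379e+09) = 91.40 dB.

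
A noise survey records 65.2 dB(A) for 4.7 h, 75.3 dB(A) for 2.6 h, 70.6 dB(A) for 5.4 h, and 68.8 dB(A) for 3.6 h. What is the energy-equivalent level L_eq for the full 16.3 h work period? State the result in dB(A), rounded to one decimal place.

Weight each interval's intensity by its duration and average over T = 16.3 h:
Σ tᵢ·10^(Lᵢ/10) = 4.7·10^(65.2/10) + 2.6·10^(75.3/10) + 5.4·10^(70.6/10) + 3.6·10^(68.8/10) = 1.930e+08.
L_eq = 10·log₁₀(1.930e+08/16.3) = 70.73 dB(A).

70.7 dB(A)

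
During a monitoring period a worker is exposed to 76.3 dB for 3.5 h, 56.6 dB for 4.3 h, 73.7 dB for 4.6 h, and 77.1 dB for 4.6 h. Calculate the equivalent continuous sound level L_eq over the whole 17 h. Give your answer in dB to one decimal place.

L_eq = 10·log₁₀[(1/T)·Σ tᵢ·10^(Lᵢ/10)] with T = 17 h.
Σ tᵢ·10^(Lᵢ/10) = 3.5·10^(76.3/10) + 4.3·10^(56.6/10) + 4.6·10^(73.7/10) + 4.6·10^(77.1/10) = 4.950e+08.
L_eq = 10·log₁₀(4.950e+08/17) = 74.64 dB.

74.6 dB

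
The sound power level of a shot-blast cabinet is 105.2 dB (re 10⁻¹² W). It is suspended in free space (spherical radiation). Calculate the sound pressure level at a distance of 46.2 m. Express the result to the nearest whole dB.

Free-field spherical radiation: L_p = L_w − 10·log₁₀(4π·r²), r = 46.2 m.
4π·r² = 2.682e+04 m², 10·log₁₀ of that is 44.285 dB.
L_p = 105.2 − 44.285 = 60.92 dB.

61 dB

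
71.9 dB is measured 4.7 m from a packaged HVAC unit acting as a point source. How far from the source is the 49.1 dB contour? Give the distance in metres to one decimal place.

For a point source L₁ − L₂ = 20·log₁₀(r₂/r₁), so r₂ = r₁·10^((L₁−L₂)/20).
r₂ = 4.7·10^((71.9−49.1)/20) = 4.7·10^(22.8/20) = 64.88 m.

64.9 m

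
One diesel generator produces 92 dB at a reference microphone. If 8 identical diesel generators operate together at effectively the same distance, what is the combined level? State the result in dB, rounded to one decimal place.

L_total = L₁ + 10·log₁₀ N for N identical incoherent sources.
L_total = 92 + 10·log₁₀(8) = 92 + 9.031 = 101.03 dB.

101.0 dB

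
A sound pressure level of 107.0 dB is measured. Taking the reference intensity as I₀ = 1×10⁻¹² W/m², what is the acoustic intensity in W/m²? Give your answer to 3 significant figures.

L = 10·log₁₀(I/I₀) ⇒ I = I₀·10^(L/10) = 10⁻¹² × 10^10.70.

0.0501 W/m²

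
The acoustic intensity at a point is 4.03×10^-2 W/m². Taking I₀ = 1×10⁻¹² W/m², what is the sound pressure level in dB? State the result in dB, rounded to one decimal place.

L = 10·log₁₀(I/I₀) = 10·log₁₀(4.03×10^-2/10⁻¹²) = 10·log₁₀(4.03×10^10).
L = 10·(0.6053 + 10) = 106.05 dB.

106.1 dB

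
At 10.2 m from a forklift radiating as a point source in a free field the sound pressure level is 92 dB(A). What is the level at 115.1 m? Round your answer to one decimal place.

For a point source, L₂ = L₁ − 20·log₁₀(r₂/r₁).
L₂ = 92 − 20·log₁₀(115.1/10.2) = 92 − 21.050 = 70.95 dB(A).

71.0 dB(A)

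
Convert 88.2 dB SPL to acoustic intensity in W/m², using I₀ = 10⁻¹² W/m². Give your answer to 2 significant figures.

0.00066 W/m²

L = 10·log₁₀(I/I₀) ⇒ I = I₀·10^(L/10) = 10⁻¹² × 10^8.82.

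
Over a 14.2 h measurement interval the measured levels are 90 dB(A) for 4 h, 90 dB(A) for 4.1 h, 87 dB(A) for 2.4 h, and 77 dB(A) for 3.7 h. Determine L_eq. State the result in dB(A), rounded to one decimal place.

88.2 dB(A)

L_eq = 10·log₁₀[(1/T)·Σ tᵢ·10^(Lᵢ/10)] with T = 14.2 h.
Σ tᵢ·10^(Lᵢ/10) = 4·10^(90/10) + 4.1·10^(90/10) + 2.4·10^(87/10) + 3.7·10^(77/10) = 9.488e+09.
L_eq = 10·log₁₀(9.488e+09/14.2) = 88.25 dB(A).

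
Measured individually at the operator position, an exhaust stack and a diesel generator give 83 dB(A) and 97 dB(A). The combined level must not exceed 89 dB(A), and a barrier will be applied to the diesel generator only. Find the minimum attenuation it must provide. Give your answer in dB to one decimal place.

Fixed contribution from the other source: Σ 10^(L/10) = 10^(83/10) = 1.995e+08 (83.00 dB(A)).
To meet 89 dB(A) overall, the treated diesel generator may contribute at most 10^(89/10) − 1.995e+08 = 5.948e+08, i.e. 87.74 dB(A).
Required insertion loss = 97 − 87.74 = 9.26 dB.

9.3 dB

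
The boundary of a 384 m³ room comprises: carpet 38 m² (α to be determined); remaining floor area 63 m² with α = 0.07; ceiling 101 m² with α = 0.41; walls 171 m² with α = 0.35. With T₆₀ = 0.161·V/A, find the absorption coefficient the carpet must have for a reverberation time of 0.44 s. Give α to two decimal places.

A = 0.161·V/T₆₀ = 0.161·384/0.44 = 140.51 m² sabins.
Absorption from the other surfaces = 63·0.07 + 101·0.41 + 171·0.35 = 105.67 m², so the carpet must supply 34.84 m² over 38 m².
α = 34.84/38 = 0.917.

0.92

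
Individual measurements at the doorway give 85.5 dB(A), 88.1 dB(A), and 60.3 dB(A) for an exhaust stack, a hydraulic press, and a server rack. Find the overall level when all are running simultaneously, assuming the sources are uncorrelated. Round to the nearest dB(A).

For uncorrelated sources the intensities add, so convert each level to linear form, sum, and take 10·log₁₀ of the total.
Σ 10^(L/10) = 10^(85.5/10) + 10^(88.1/10) + 10^(60.3/10) = 1.002e+09.
L_total = 10·log₁₀(1.002e+09) = 90.01 dB(A).

90 dB(A)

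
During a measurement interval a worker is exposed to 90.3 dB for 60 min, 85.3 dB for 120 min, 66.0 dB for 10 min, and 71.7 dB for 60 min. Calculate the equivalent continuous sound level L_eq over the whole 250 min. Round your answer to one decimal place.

L_eq = 10·log₁₀[(1/T)·Σ tᵢ·10^(Lᵢ/10)] with T = 250 min.
Σ tᵢ·10^(Lᵢ/10) = 60·10^(90.3/10) + 120·10^(85.3/10) + 10·10^(66.0/10) + 60·10^(71.7/10) = 1.059e+11.
L_eq = 10·log₁₀(1.059e+11/250) = 86.27 dB.

86.3 dB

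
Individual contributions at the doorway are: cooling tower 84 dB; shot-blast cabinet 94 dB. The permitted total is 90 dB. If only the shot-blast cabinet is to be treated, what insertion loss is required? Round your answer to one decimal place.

The untreated sources together contribute 10^(84/10) = 2.512e+08, i.e. 84.00 dB.
To meet 90 dB overall, the treated shot-blast cabinet may contribute at most 10^(90/10) − 2.512e+08 = 7.488e+08, i.e. 88.74 dB.
Required insertion loss = 94 − 88.74 = 5.26 dB.

5.3 dB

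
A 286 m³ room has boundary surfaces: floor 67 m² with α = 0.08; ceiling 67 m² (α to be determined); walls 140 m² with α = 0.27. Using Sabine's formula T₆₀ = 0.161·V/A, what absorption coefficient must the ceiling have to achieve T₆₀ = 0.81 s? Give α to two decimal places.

Required total absorption A = 0.161·286/0.81 = 56.85 m².
Absorption from the other surfaces = 67·0.08 + 140·0.27 = 43.16 m², so the ceiling must supply 13.69 m² over 67 m².
α = 13.69/67 = 0.204.

0.20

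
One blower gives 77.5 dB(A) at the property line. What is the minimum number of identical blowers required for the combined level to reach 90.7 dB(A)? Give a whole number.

21

N identical sources give L₁ + 10·log₁₀ N, so require 10·log₁₀ N ≥ 90.7 − 77.5 = 13.2 dB.
N ≥ 10^(13.2/10) = 20.893, so N = 21.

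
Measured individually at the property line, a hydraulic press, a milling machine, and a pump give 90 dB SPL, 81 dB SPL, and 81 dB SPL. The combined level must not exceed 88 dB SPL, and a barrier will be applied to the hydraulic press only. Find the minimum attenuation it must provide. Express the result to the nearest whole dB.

4 dB

Fixed contribution from the other sources: Σ 10^(L/10) = 10^(81/10) + 10^(81/10) = 2.518e+08 (84.01 dB SPL).
The limit corresponds to 10^(88/10) = 6.310e+08; subtracting the fixed part leaves 3.792e+08 for the hydraulic press, i.e. 85.79 dB SPL.
So the hydraulic press must be reduced from 90 to 85.79 dB SPL: IL = 4.21 dB.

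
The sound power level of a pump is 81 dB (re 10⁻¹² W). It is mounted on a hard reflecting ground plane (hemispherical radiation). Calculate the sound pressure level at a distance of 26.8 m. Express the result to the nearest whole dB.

Free-field hemispherical radiation: L_p = L_w − 10·log₁₀(2π·r²), r = 26.8 m.
2π·r² = 4513 m², 10·log₁₀ of that is 36.544 dB.
L_p = 81 − 36.544 = 44.46 dB.

44 dB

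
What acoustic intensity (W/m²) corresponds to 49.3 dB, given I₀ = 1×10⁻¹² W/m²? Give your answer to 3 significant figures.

I = I₀·10^(L/10) = 10⁻¹² × 10^(49.3/10) = 10^(-7.070).

8.51e-08 W/m²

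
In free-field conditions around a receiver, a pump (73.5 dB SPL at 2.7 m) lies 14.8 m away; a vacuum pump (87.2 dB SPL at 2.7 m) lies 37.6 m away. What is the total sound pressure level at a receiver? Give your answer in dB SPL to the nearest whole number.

65 dB SPL

Propagate each source to the receiver with L = L_ref − 20·log₁₀(r/r_ref), then add intensities.
pump: 73.5 − 20·log₁₀(14.8/2.7) = 73.5 − 14.78 = 58.72 dB SPL.
vacuum pump: 87.2 − 20·log₁₀(37.6/2.7) = 87.2 − 22.88 = 64.32 dB SPL.
Σ 10^(L/10) = 3.451e+06 → L_total = 10·log₁₀(3.451e+06) = 65.38 dB SPL.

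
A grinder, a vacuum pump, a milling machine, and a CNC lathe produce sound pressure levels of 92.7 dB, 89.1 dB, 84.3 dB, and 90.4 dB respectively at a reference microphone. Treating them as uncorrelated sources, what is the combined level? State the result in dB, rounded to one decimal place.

For uncorrelated sources the intensities add, so convert each level to linear form, sum, and take 10·log₁₀ of the total.
Σ 10^(L/10) = 10^(92.7/10) + 10^(89.1/10) + 10^(84.3/10) + 10^(90.4/10) = 4.041e+09.
L_total = 10·log₁₀(4.041e+09) = 96.06 dB.

96.1 dB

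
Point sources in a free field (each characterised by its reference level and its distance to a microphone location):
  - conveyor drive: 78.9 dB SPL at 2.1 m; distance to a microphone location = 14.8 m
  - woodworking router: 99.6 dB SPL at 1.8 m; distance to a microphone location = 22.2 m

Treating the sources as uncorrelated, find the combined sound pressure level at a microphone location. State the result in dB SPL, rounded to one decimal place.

77.9 dB SPL

Apply inverse-square spreading to bring every level to the receiver, then sum 10^(L/10).
conveyor drive: 78.9 − 20·log₁₀(14.8/2.1) = 78.9 − 16.96 = 61.94 dB SPL.
woodworking router: 99.6 − 20·log₁₀(22.2/1.8) = 99.6 − 21.82 = 77.78 dB SPL.
Σ 10^(L/10) = 6.152e+07 → L_total = 10·log₁₀(6.152e+07) = 77.89 dB SPL.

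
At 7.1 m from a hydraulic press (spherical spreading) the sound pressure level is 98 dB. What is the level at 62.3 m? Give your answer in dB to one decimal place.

79.1 dB

For a point source, L₂ = L₁ − 20·log₁₀(r₂/r₁).
L₂ = 98 − 20·log₁₀(62.3/7.1) = 98 − 18.865 = 79.14 dB.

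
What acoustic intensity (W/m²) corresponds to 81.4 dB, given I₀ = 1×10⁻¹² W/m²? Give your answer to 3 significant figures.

I = I₀·10^(L/10) = 10⁻¹² × 10^(81.4/10) = 10^(-3.860).

0.000138 W/m²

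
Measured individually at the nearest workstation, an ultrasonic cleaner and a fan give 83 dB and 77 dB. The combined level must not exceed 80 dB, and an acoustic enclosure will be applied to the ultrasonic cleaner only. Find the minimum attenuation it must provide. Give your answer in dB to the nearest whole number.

The untreated sources together contribute 10^(77/10) = 5.012e+07, i.e. 77.00 dB.
To meet 80 dB overall, the treated ultrasonic cleaner may contribute at most 10^(80/10) − 5.012e+07 = 4.988e+07, i.e. 76.98 dB.
So the ultrasonic cleaner must be reduced from 83 to 76.98 dB: IL = 6.02 dB.

6 dB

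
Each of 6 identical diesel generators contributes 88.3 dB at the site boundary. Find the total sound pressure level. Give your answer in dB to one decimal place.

With 6 equal, uncorrelated contributions the intensity is 6× that of one unit, giving a rise of 10·log₁₀ 6.
L_total = 88.3 + 10·log₁₀(6) = 88.3 + 7.782 = 96.08 dB.

96.1 dB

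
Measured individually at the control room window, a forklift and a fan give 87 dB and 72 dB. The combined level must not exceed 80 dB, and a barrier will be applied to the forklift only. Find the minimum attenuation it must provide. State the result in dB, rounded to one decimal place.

7.7 dB

Everything except the forklift sums to 10^(72/10) = 1.585e+07 in linear terms, 72.00 dB.
The limit corresponds to 10^(80/10) = 1.000e+08; subtracting the fixed part leaves 8.415e+07 for the forklift, i.e. 79.25 dB.
Required insertion loss = 87 − 79.25 = 7.75 dB.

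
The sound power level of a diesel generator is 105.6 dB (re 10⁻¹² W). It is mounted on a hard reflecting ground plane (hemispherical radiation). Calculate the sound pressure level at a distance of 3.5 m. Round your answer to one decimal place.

86.7 dB

Free-field hemispherical radiation: L_p = L_w − 10·log₁₀(2π·r²), r = 3.5 m.
2π·r² = 76.97 m², 10·log₁₀ of that is 18.863 dB.
L_p = 105.6 − 18.863 = 86.74 dB.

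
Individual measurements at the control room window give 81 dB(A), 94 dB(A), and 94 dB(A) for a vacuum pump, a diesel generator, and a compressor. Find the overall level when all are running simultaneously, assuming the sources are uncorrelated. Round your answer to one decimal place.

97.1 dB(A)

Incoherent sources combine by intensity addition: L_total = 10·log₁₀(Σ 10^(L_i/10)).
Σ 10^(L/10) = 10^(81/10) + 10^(94/10) + 10^(94/10) = 5.150e+09.
L_total = 10·log₁₀(5.150e+09) = 97.12 dB(A).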